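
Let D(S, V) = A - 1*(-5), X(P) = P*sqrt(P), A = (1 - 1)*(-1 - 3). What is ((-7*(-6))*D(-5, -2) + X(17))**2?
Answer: 49013 + 7140*sqrt(17) ≈ 78452.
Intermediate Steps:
A = 0 (A = 0*(-4) = 0)
X(P) = P**(3/2)
D(S, V) = 5 (D(S, V) = 0 - 1*(-5) = 0 + 5 = 5)
((-7*(-6))*D(-5, -2) + X(17))**2 = (-7*(-6)*5 + 17**(3/2))**2 = (42*5 + 17*sqrt(17))**2 = (210 + 17*sqrt(17))**2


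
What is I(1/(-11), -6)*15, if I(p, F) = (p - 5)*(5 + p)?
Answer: -45360/121 ≈ -374.88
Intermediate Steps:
I(p, F) = (-5 + p)*(5 + p)
I(1/(-11), -6)*15 = (-25 + (1/(-11))**2)*15 = (-25 + (-1/11)**2)*15 = (-25 + 1/121)*15 = -3024/121*15 = -45360/121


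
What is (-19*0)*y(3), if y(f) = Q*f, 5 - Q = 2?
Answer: 0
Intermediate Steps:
Q = 3 (Q = 5 - 1*2 = 5 - 2 = 3)
y(f) = 3*f
(-19*0)*y(3) = (-19*0)*(3*3) = 0*9 = 0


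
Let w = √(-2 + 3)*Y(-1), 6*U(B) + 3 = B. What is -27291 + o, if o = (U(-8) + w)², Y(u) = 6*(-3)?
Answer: -968315/36 ≈ -26898.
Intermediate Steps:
U(B) = -½ + B/6
Y(u) = -18
w = -18 (w = √(-2 + 3)*(-18) = √1*(-18) = 1*(-18) = -18)
o = 14161/36 (o = ((-½ + (⅙)*(-8)) - 18)² = ((-½ - 4/3) - 18)² = (-11/6 - 18)² = (-119/6)² = 14161/36 ≈ 393.36)
-27291 + o = -27291 + 14161/36 = -968315/36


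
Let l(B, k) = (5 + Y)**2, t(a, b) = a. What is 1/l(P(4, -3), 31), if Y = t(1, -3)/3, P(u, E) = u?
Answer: 9/256 ≈ 0.035156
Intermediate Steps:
Y = 1/3 ≈ 0.33333
l(B, k) = 256/9 (l(B, k) = (5 + 1/3)**2 = (16/3)**2 = 256/9)
1/l(P(4, -3), 31) = 1/(256/9) = 9/256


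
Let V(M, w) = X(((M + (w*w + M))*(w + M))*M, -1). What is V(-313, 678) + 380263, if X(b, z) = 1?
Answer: 380264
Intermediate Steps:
V(M, w) = 1
V(-313, 678) + 380263 = 1 + 380263 = 380264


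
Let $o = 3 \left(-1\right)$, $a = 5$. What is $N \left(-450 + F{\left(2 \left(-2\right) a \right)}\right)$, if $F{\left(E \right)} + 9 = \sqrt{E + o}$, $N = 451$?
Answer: $-207009 + 451 i \sqrt{23} \approx -2.0701 \cdot 10^{5} + 2162.9 i$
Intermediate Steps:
$o = -3$
$F{\left(E \right)} = -9 + \sqrt{-3 + E}$ ($F{\left(E \right)} = -9 + \sqrt{E - 3} = -9 + \sqrt{-3 + E}$)
$N \left(-450 + F{\left(2 \left(-2\right) a \right)}\right) = 451 \left(-450 - \left(9 - \sqrt{-3 + 2 \left(-2\right) 5}\right)\right) = 451 \left(-450 - \left(9 - \sqrt{-3 - 20}\right)\right) = 451 \left(-450 - \left(9 - \sqrt{-23}\right)\right) = 451 \left(-450 - \left(9 - i \sqrt{23}\right)\right) = 451 \left(-459 + i \sqrt{23}\right) = -207009 + 451 i \sqrt{23}$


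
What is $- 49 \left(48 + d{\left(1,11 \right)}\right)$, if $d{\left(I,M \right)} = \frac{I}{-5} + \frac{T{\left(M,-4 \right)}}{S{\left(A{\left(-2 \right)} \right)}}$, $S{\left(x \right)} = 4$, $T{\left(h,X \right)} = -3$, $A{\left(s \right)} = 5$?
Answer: $- \frac{46109}{20} \approx -2305.4$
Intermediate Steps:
$d{\left(I,M \right)} = - \frac{3}{4} - \frac{I}{5}$ ($d{\left(I,M \right)} = \frac{I}{-5} - \frac{3}{4} = I \left(- \frac{1}{5}\right) - \frac{3}{4} = - \frac{I}{5} - \frac{3}{4} = - \frac{3}{4} - \frac{I}{5}$)
$- 49 \left(48 + d{\left(1,11 \right)}\right) = - 49 \left(48 - \frac{19}{20}\right) = \left(-49\right) \frac{941}{20} = - \frac{46109}{20}$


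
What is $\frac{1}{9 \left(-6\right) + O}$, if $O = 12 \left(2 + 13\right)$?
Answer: $\frac{1}{126} \approx 0.0079365$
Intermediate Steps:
$O = 180$ ($O = 12 \cdot 15 = 180$)
$\frac{1}{9 \left(-6\right) + O} = \frac{1}{9 \left(-6\right) + 180} = \frac{1}{-54 + 180} = \frac{1}{126}$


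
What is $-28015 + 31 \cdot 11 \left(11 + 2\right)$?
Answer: $-23582$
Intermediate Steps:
$-28015 + 31 \cdot 11 \left(11 + 2\right) = -28015 + 31 \cdot 11 \cdot 13 = -28015 + 31 \cdot 143 = -28015 + 4433 = -23582$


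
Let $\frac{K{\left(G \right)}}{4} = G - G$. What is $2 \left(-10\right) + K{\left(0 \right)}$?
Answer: $-20$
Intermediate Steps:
$K{\left(G \right)} = 0$ ($K{\left(G \right)} = 4 \left(G - G\right) = 4 \cdot 0 = 0$)
$2 \left(-10\right) + K{\left(0 \right)} = 2 \left(-10\right) + 0 = -20 + 0 = -20$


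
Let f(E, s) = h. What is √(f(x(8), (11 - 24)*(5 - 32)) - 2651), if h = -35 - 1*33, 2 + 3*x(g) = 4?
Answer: I*√2719 ≈ 52.144*I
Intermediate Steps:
x(g) = ⅔ (x(g) = -⅔ + (⅓)*4 = -⅔ + 4/3 = ⅔)
h = -68 (h = -35 - 33 = -68)
f(E, s) = -68
√(f(x(8), (11 - 24)*(5 - 32)) - 2651) = √(-68 - 2651) = √(-2719) = I*√2719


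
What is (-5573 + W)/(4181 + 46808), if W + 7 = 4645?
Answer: -935/50989 ≈ -0.018337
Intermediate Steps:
W = 4638 (W = -7 + 4645 = 4638)
(-5573 + W)/(4181 + 46808) = (-5573 + 4638)/(4181 + 46808) = -935/50989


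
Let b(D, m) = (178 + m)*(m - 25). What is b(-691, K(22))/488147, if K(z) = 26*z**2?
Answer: 160277958/488147 ≈ 328.34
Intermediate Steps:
b(D, m) = (-25 + m)*(178 + m) (b(D, m) = (178 + m)*(-25 + m) = (-25 + m)*(178 + m))
b(-691, K(22))/488147 = (-4450 + (26*22**2)**2 + 153*(26*22**2))/488147 = (-4450 + (26*484)**2 + 153*(26*484))*(1/488147) = (-4450 + 12584**2 + 153*12584)*(1/488147) = (-4450 + 158357056 + 1925352)*(1/488147) = 160277958*(1/488147) = 160277958/488147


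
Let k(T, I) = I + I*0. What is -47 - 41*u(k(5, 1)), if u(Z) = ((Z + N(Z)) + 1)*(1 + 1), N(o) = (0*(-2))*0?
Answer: -211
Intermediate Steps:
N(o) = 0 (N(o) = 0*0 = 0)
k(T, I) = I (k(T, I) = I + 0 = I)
u(Z) = 2 + 2*Z (u(Z) = ((Z + 0) + 1)*(1 + 1) = (Z + 1)*2 = (1 + Z)*2 = 2 + 2*Z)
-47 - 41*u(k(5, 1)) = -47 - 41*(2 + 2*1) = -47 - 41*(2 + 2) = -47 - 41*4 = -47 - 164 = -211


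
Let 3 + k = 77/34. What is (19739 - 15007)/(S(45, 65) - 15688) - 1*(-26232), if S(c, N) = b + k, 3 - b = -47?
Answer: 13947839456/531717 ≈ 26232.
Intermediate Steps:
b = 50 (b = 3 - 1*(-47) = 3 + 47 = 50)
k = -25/34 (k = -3 + 77/34 = -25/34 ≈ -0.73529)
S(c, N) = 1675/34 (S(c, N) = 50 - 25/34 = 1675/34)
(19739 - 15007)/(S(45, 65) - 15688) - 1*(-26232) = (19739 - 15007)/(1675/34 - 15688) - 1*(-26232) = 4732/(-531717/34) + 26232 = 4732*(-34/531717) + 26232 = -160888/531717 + 26232 = 13947839456/531717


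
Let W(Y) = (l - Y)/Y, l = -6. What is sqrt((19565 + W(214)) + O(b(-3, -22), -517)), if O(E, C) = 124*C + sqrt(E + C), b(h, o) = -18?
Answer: sqrt(-509984577 + 11449*I*sqrt(535))/107 ≈ 0.054796 + 211.05*I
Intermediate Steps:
O(E, C) = sqrt(C + E) + 124*C (O(E, C) = 124*C + sqrt(C + E) = sqrt(C + E) + 124*C)
W(Y) = (-6 - Y)/Y
sqrt((19565 + W(214)) + O(b(-3, -22), -517)) = sqrt((19565 + (-6 - 1*214)/214) + (sqrt(-517 - 18) + 124*(-517))) = sqrt((19565 + (-6 - 214)/214) + (sqrt(-535) - 64108)) = sqrt((19565 + (1/214)*(-220)) + (I*sqrt(535) - 64108)) = sqrt((19565 - 110/107) + (-64108 + I*sqrt(535))) = sqrt(2093345/107 + (-64108 + I*sqrt(535))) = sqrt(-4766211/107 + I*sqrt(535))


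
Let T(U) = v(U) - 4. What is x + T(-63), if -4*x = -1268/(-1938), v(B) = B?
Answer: -130163/1938 ≈ -67.164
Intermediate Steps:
x = -317/1938 (x = -(-317)/(-1938) = -(-317)*(-1)/1938 = -¼*634/969 = -317/1938 ≈ -0.16357)
T(U) = -4 + U (T(U) = U - 4 = -4 + U)
x + T(-63) = -317/1938 + (-4 - 63) = -317/1938 - 67 = -130163/1938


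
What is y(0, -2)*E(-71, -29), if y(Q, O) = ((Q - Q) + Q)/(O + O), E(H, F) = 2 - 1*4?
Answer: 0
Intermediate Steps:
E(H, F) = -2 (E(H, F) = 2 - 4 = -2)
y(Q, O) = Q/(2*O) (y(Q, O) = (0 + Q)/((2*O)) = Q*(1/(2*O)) = Q/(2*O))
y(0, -2)*E(-71, -29) = ((½)*0/(-2))*(-2) = ((½)*0*(-½))*(-2) = 0*(-2) = 0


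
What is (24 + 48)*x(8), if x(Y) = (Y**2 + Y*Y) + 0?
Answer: 9216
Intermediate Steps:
x(Y) = 2*Y**2 (x(Y) = (Y**2 + Y**2) + 0 = 2*Y**2 + 0 = 2*Y**2)
(24 + 48)*x(8) = (24 + 48)*(2*8**2) = 72*(2*64) = 72*128 = 9216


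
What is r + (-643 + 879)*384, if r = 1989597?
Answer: 2080221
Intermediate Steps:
r + (-643 + 879)*384 = 1989597 + (-643 + 879)*384 = 1989597 + 236*384 = 1989597 + 90624 = 2080221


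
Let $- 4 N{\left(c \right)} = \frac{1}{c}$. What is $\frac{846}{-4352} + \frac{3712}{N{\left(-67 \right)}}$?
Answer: $\frac{2164719193}{2176} \approx 9.9482 \cdot 10^{5}$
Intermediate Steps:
$N{\left(c \right)} = - \frac{1}{4 c}$
$\frac{846}{-4352} + \frac{3712}{N{\left(-67 \right)}} = \frac{846}{-4352} + \frac{3712}{\left(- \frac{1}{4}\right) \frac{1}{-67}} = 846 \left(- \frac{1}{4352}\right) + \frac{3712}{\left(- \frac{1}{4}\right) \left(- \frac{1}{67}\right)} = - \frac{423}{2176} + 3712 \frac{1}{\frac{1}{268}} = - \frac{423}{2176} + 3712 \cdot 268 = - \frac{423}{2176} + 994816 = \frac{2164719193}{2176}$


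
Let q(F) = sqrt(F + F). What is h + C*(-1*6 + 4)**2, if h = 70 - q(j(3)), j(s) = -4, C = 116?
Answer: 534 - 2*I*sqrt(2) ≈ 534.0 - 2.8284*I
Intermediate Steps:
q(F) = sqrt(2)*sqrt(F) (q(F) = sqrt(2*F) = sqrt(2)*sqrt(F))
h = 70 - 2*I*sqrt(2) (h = 70 - sqrt(2)*sqrt(-4) = 70 - sqrt(2)*2*I = 70 - 2*I*sqrt(2) ≈ 70.0 - 2.8284*I)
h + C*(-1*6 + 4)**2 = (70 - 2*I*sqrt(2)) + 116*(-1*6 + 4)**2 = (70 - 2*I*sqrt(2)) + 116*(-6 + 4)**2 = (70 - 2*I*sqrt(2)) + 116*(-2)**2 = (70 - 2*I*sqrt(2)) + 116*4 = (70 - 2*I*sqrt(2)) + 464 = 534 - 2*I*sqrt(2)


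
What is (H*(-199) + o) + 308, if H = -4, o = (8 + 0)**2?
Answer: 1168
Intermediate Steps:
o = 64 (o = 8**2 = 64)
(H*(-199) + o) + 308 = (-4*(-199) + 64) + 308 = (796 + 64) + 308 = 860 + 308 = 1168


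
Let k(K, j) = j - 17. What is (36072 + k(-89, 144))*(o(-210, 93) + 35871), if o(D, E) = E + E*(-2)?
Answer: 1295127822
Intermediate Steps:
k(K, j) = -17 + j
o(D, E) = -E (o(D, E) = E - 2*E = -E)
(36072 + k(-89, 144))*(o(-210, 93) + 35871) = (36072 + (-17 + 144))*(-1*93 + 35871) = (36072 + 127)*(-93 + 35871) = 36199*35778 = 1295127822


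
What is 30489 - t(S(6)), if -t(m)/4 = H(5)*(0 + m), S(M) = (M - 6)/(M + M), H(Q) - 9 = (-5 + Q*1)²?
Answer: 30489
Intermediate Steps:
H(Q) = 9 + (-5 + Q)² (H(Q) = 9 + (-5 + Q*1)² = 9 + (-5 + Q)²)
S(M) = (-6 + M)/(2*M) (S(M) = (-6 + M)/((2*M)) = (-6 + M)*(1/(2*M)) = (-6 + M)/(2*M))
t(m) = -36*m (t(m) = -4*(9 + (-5 + 5)²)*(0 + m) = -4*(9 + 0²)*m = -4*(9 + 0)*m = -36*m)
30489 - t(S(6)) = 30489 - (-36)*(½)*(-6 + 6)/6 = 30489 - (-36)*(½)*(⅙)*0 = 30489 - (-36)*0 = 30489 - 1*0 = 30489 + 0 = 30489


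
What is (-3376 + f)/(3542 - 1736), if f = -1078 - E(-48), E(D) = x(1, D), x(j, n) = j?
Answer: -1485/602 ≈ -2.4668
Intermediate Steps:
E(D) = 1
f = -1079 (f = -1078 - 1*1 = -1078 - 1 = -1079)
(-3376 + f)/(3542 - 1736) = (-3376 - 1079)/(3542 - 1736) = -4455/1806 = -4455*1/1806 = -1485/602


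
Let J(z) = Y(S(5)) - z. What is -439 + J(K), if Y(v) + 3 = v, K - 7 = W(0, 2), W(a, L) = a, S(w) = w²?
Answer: -424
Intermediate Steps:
K = 7 (K = 7 + 0 = 7)
Y(v) = -3 + v
J(z) = 22 - z (J(z) = (-3 + 5²) - z = (-3 + 25) - z = 22 - z)
-439 + J(K) = -439 + (22 - 1*7) = -439 + (22 - 7) = -439 + 15 = -424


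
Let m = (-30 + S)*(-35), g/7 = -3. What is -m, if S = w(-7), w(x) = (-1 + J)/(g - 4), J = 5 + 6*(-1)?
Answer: -5236/5 ≈ -1047.2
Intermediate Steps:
g = -21 (g = 7*(-3) = -21)
J = -1 (J = 5 - 6 = -1)
w(x) = 2/25 (w(x) = (-1 - 1)/(-21 - 4) = -2/(-25) = -2*(-1/25) = 2/25)
S = 2/25 ≈ 0.080000
m = 5236/5 (m = (-30 + 2/25)*(-35) = -748/25*(-35) = 5236/5 ≈ 1047.2)
-m = -1*5236/5 = -5236/5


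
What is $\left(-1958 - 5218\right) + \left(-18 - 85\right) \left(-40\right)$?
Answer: $-3056$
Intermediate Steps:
$\left(-1958 - 5218\right) + \left(-18 - 85\right) \left(-40\right) = \left(-1958 - 5218\right) - -4120 = -7176 + 4120 = -3056$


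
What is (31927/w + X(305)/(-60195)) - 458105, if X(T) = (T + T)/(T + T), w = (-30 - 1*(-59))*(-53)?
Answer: -42385665887377/92519715 ≈ -4.5813e+5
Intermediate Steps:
w = -1537 (w = (-30 + 59)*(-53) = 29*(-53) = -1537)
X(T) = 1 (X(T) = (2*T)/((2*T)) = (2*T)*(1/(2*T)) = 1)
(31927/w + X(305)/(-60195)) - 458105 = (31927/(-1537) + 1/(-60195)) - 458105 = (31927*(-1/1537) + 1*(-1/60195)) - 458105 = (-31927/1537 - 1/60195) - 458105 = -1921847302/92519715 - 458105 = -42385665887377/92519715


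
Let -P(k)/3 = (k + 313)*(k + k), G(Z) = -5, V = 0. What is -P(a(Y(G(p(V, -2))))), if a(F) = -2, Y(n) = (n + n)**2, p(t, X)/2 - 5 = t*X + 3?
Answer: -3732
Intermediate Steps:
p(t, X) = 16 + 2*X*t (p(t, X) = 10 + 2*(t*X + 3) = 10 + 2*(X*t + 3) = 10 + 2*(3 + X*t) = 10 + (6 + 2*X*t) = 16 + 2*X*t)
Y(n) = 4*n**2 (Y(n) = (2*n)**2 = 4*n**2)
P(k) = -6*k*(313 + k) (P(k) = -3*(k + 313)*(k + k) = -3*(313 + k)*2*k = -6*k*(313 + k))
-P(a(Y(G(p(V, -2))))) = -(-6)*(-2)*(313 - 2) = -(-6)*(-2)*311 = -1*3732 = -3732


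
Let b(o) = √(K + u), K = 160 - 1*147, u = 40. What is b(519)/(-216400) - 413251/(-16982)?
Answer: 413251/16982 - √53/216400 ≈ 24.335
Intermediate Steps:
K = 13 (K = 160 - 147 = 13)
b(o) = √53 (b(o) = √(13 + 40) = √53)
b(519)/(-216400) - 413251/(-16982) = √53/(-216400) - 413251/(-16982) = √53*(-1/216400) - 413251*(-1/16982) = -√53/216400 + 413251/16982 = 413251/16982 - √53/216400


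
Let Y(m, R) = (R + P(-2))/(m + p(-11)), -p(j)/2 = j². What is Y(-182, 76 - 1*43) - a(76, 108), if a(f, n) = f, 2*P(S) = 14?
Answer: -4033/53 ≈ -76.094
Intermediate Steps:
P(S) = 7 (P(S) = (½)*14 = 7)
p(j) = -2*j²
Y(m, R) = (7 + R)/(-242 + m) (Y(m, R) = (R + 7)/(m - 2*(-11)²) = (7 + R)/(m - 2*121) = (7 + R)/(m - 242) = (7 + R)/(-242 + m))
Y(-182, 76 - 1*43) - a(76, 108) = (7 + (76 - 1*43))/(-242 - 182) - 1*76 = (7 + (76 - 43))/(-424) - 76 = -(7 + 33)/424 - 76 = -1/424*40 - 76 = -5/53 - 76 = -4033/53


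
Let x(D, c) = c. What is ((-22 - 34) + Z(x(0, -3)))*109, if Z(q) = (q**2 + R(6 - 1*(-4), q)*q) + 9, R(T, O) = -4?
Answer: -2834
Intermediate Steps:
Z(q) = 9 + q**2 - 4*q (Z(q) = (q**2 - 4*q) + 9 = 9 + q**2 - 4*q)
((-22 - 34) + Z(x(0, -3)))*109 = ((-22 - 34) + (9 + (-3)**2 - 4*(-3)))*109 = (-56 + (9 + 9 + 12))*109 = (-56 + 30)*109 = -26*109 = -2834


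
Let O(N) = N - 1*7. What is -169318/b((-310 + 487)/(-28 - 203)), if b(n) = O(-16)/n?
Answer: -9989762/1771 ≈ -5640.8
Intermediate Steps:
O(N) = -7 + N (O(N) = N - 7 = -7 + N)
b(n) = -23/n (b(n) = (-7 - 16)/n = -23/n)
-169318/b((-310 + 487)/(-28 - 203)) = -169318*(-(-310 + 487)/(23*(-28 - 203))) = -169318/((-23/(177/(-231)))) = -169318/((-23/(177*(-1/231)))) = -169318/((-23/(-59/77))) = -169318/((-23*(-77/59))) = -169318/1771/59 = -169318*59/1771 = -9989762/1771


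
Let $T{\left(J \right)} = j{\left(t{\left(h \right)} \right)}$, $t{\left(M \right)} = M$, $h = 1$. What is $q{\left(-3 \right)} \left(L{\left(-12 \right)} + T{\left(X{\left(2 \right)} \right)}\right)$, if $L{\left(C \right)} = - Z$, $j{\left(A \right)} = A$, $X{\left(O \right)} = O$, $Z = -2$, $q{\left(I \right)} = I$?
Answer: $-9$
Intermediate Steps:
$T{\left(J \right)} = 1$
$L{\left(C \right)} = 2$ ($L{\left(C \right)} = \left(-1\right) \left(-2\right) = 2$)
$q{\left(-3 \right)} \left(L{\left(-12 \right)} + T{\left(X{\left(2 \right)} \right)}\right) = - 3 \left(2 + 1\right) = \left(-3\right) 3 = -9$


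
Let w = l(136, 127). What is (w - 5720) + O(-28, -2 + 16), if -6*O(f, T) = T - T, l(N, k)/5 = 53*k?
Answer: 27935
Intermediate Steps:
l(N, k) = 265*k (l(N, k) = 5*(53*k) = 265*k)
O(f, T) = 0 (O(f, T) = -(T - T)/6 = -1/6*0 = 0)
w = 33655 (w = 265*127 = 33655)
(w - 5720) + O(-28, -2 + 16) = (33655 - 5720) + 0 = 27935 + 0 = 27935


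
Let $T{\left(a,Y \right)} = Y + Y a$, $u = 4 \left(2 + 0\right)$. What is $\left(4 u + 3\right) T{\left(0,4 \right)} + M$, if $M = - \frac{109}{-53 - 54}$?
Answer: $\frac{15089}{107} \approx 141.02$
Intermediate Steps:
$u = 8$ ($u = 4 \cdot 2 = 8$)
$M = \frac{109}{107}$ ($M = - \frac{109}{-107} = \left(-109\right) \left(- \frac{1}{107}\right) = \frac{109}{107} \approx 1.0187$)
$\left(4 u + 3\right) T{\left(0,4 \right)} + M = \left(4 \cdot 8 + 3\right) 4 \left(1 + 0\right) + \frac{109}{107} = \left(32 + 3\right) 4 \cdot 1 + \frac{109}{107} = 35 \cdot 4 + \frac{109}{107} = 140 + \frac{109}{107} = \frac{15089}{107}$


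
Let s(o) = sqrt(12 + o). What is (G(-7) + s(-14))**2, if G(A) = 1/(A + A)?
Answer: (-1 + 14*I*sqrt(2))**2/196 ≈ -1.9949 - 0.20203*I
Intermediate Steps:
G(A) = 1/(2*A)
(G(-7) + s(-14))**2 = ((1/2)/(-7) + sqrt(12 - 14))**2 = ((1/2)*(-1/7) + sqrt(-2))**2 = (-1/14 + I*sqrt(2))**2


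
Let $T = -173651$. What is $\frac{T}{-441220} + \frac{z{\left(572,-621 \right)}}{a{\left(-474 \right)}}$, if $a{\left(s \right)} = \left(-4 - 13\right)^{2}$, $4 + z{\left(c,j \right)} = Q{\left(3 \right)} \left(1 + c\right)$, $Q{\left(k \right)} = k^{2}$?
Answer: $\frac{2323791799}{127512580} \approx 18.224$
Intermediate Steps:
$z{\left(c,j \right)} = 5 + 9 c$ ($z{\left(c,j \right)} = -4 + 3^{2} \left(1 + c\right) = -4 + 9 \left(1 + c\right) = -4 + \left(9 + 9 c\right) = 5 + 9 c$)
$a{\left(s \right)} = 289$ ($a{\left(s \right)} = \left(-17\right)^{2} = 289$)
$\frac{T}{-441220} + \frac{z{\left(572,-621 \right)}}{a{\left(-474 \right)}} = - \frac{173651}{-441220} + \frac{5 + 9 \cdot 572}{289} = \left(-173651\right) \left(- \frac{1}{441220}\right) + \left(5 + 5148\right) \frac{1}{289} = \frac{173651}{441220} + 5153 \cdot \frac{1}{289} = \frac{173651}{441220} + \frac{5153}{289} = \frac{2323791799}{127512580}$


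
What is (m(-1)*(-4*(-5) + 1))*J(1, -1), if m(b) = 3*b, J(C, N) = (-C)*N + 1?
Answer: -126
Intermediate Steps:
J(C, N) = 1 - C*N (J(C, N) = -C*N + 1 = 1 - C*N)
(m(-1)*(-4*(-5) + 1))*J(1, -1) = ((3*(-1))*(-4*(-5) + 1))*(1 - 1*1*(-1)) = (-3*(20 + 1))*(1 + 1) = -3*21*2 = -63*2 = -126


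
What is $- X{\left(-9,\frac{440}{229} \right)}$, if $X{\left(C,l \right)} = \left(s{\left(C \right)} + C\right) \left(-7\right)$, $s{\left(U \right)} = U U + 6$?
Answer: $546$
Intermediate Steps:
$s{\left(U \right)} = 6 + U^{2}$ ($s{\left(U \right)} = U^{2} + 6 = 6 + U^{2}$)
$X{\left(C,l \right)} = -42 - 7 C - 7 C^{2}$ ($X{\left(C,l \right)} = \left(\left(6 + C^{2}\right) + C\right) \left(-7\right) = \left(6 + C + C^{2}\right) \left(-7\right) = -42 - 7 C - 7 C^{2}$)
$- X{\left(-9,\frac{440}{229} \right)} = - (-42 - -63 - 7 \left(-9\right)^{2}) = - (-42 + 63 - 567) = \left(-1\right) \left(-546\right) = 546$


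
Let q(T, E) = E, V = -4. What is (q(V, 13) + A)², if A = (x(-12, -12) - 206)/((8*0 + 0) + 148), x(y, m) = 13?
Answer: 2996361/21904 ≈ 136.80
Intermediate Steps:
A = -193/148 (A = (13 - 206)/((8*0 + 0) + 148) = -193/((0 + 0) + 148) = -193/(0 + 148) = -193/148 ≈ -1.3041)
(q(V, 13) + A)² = (13 - 193/148)² = (1731/148)² = 2996361/21904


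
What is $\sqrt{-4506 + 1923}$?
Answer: $3 i \sqrt{287} \approx 50.823 i$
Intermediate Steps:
$\sqrt{-4506 + 1923} = \sqrt{-2583} = 3 i \sqrt{287}$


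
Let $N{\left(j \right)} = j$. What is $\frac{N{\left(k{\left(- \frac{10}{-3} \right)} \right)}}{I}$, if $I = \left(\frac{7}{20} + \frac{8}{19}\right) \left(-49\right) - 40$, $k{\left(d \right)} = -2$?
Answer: $\frac{760}{29557} \approx 0.025713$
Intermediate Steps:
$I = - \frac{29557}{380}$ ($I = \left(7 \cdot \frac{1}{20} + 8 \cdot \frac{1}{19}\right) \left(-49\right) - 40 = \left(\frac{7}{20} + \frac{8}{19}\right) \left(-49\right) - 40 = \frac{293}{380} \left(-49\right) - 40 = - \frac{14357}{380} - 40 = - \frac{29557}{380} \approx -77.782$)
$\frac{N{\left(k{\left(- \frac{10}{-3} \right)} \right)}}{I} = - \frac{2}{- \frac{29557}{380}} = \left(-2\right) \left(- \frac{380}{29557}\right) = \frac{760}{29557}$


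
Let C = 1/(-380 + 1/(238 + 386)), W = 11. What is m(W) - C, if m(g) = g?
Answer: 2608933/237119 ≈ 11.003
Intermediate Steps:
C = -624/237119 (C = 1/(-380 + 1/624) = 1/(-237119/624) = -624/237119 ≈ -0.0026316)
m(W) - C = 11 - 1*(-624/237119) = 11 + 624/237119 = 2608933/237119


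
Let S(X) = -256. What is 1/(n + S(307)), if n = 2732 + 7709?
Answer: 1/10185 ≈ 9.8184e-5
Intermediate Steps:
n = 10441
1/(n + S(307)) = 1/(10441 - 256) = 1/10185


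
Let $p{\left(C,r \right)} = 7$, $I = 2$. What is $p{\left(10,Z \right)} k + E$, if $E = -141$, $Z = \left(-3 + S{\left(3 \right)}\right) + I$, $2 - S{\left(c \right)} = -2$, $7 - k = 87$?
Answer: $-701$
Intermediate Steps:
$k = -80$ ($k = 7 - 87 = -80$)
$S{\left(c \right)} = 4$ ($S{\left(c \right)} = 2 - -2 = 2 + 2 = 4$)
$Z = 3$ ($Z = \left(-3 + 4\right) + 2 = 1 + 2 = 3$)
$p{\left(10,Z \right)} k + E = 7 \left(-80\right) - 141 = -560 - 141 = -701$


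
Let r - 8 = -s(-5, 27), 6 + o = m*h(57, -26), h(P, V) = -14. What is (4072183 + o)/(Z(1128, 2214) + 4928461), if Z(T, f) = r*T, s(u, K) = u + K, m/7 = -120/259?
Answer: 150672229/181768753 ≈ 0.82892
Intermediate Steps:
m = -120/37 (m = 7*(-120/259) = -120/37 ≈ -3.2432)
s(u, K) = K + u
o = 1458/37 (o = -6 - 120/37*(-14) = -6 + 1680/37 = 1458/37 ≈ 39.405)
r = -14 (r = 8 - (27 - 5) = 8 - 1*22 = 8 - 22 = -14)
Z(T, f) = -14*T
(4072183 + o)/(Z(1128, 2214) + 4928461) = (4072183 + 1458/37)/(-14*1128 + 4928461) = 150672229/(37*(-15792 + 4928461)) = (150672229/37)/4912669 = (150672229/37)*(1/4912669) = 150672229/181768753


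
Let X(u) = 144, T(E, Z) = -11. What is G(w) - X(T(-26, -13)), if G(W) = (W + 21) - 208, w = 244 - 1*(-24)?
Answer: -63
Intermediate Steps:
w = 268 (w = 244 + 24 = 268)
G(W) = -187 + W (G(W) = (21 + W) - 208 = -187 + W)
G(w) - X(T(-26, -13)) = (-187 + 268) - 1*144 = 81 - 144 = -63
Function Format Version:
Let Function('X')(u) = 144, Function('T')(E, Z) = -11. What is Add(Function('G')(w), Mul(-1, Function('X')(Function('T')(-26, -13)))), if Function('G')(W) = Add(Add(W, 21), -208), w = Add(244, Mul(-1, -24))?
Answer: -63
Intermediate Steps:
w = 268 (w = Add(244, 24) = 268)
Function('G')(W) = Add(-187, W) (Function('G')(W) = Add(Add(21, W), -208) = Add(-187, W))
Add(Function('G')(w), Mul(-1, Function('X')(Function('T')(-26, -13)))) = Add(Add(-187, 268), Mul(-1, 144)) = Add(81, -144) = -63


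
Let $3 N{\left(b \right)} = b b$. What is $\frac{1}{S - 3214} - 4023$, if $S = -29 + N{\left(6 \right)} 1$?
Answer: $- \frac{12998314}{3231} \approx -4023.0$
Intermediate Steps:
$N{\left(b \right)} = \frac{b^{2}}{3}$ ($N{\left(b \right)} = \frac{b b}{3} = \frac{b^{2}}{3}$)
$S = -17$ ($S = -29 + \frac{6^{2}}{3} \cdot 1 = -29 + \frac{1}{3} \cdot 36 \cdot 1 = -29 + 12 \cdot 1 = -29 + 12 = -17$)
$\frac{1}{S - 3214} - 4023 = \frac{1}{-17 - 3214} - 4023 = \frac{1}{-3231} - 4023 = - \frac{1}{3231} - 4023 = - \frac{12998314}{3231}$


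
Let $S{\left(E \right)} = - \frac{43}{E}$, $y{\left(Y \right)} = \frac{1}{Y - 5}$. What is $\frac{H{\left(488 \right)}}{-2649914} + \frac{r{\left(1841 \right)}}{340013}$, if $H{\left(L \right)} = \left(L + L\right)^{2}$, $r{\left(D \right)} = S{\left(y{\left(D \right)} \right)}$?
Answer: $- \frac{266546816980}{450502604441} \approx -0.59167$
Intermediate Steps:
$y{\left(Y \right)} = \frac{1}{-5 + Y}$
$r{\left(D \right)} = 215 - 43 D$ ($r{\left(D \right)} = - \frac{43}{\frac{1}{-5 + D}} = - 43 \left(-5 + D\right) = 215 - 43 D$)
$H{\left(L \right)} = 4 L^{2}$ ($H{\left(L \right)} = \left(2 L\right)^{2} = 4 L^{2}$)
$\frac{H{\left(488 \right)}}{-2649914} + \frac{r{\left(1841 \right)}}{340013} = \frac{4 \cdot 488^{2}}{-2649914} + \frac{215 - 79163}{340013} = 4 \cdot 238144 \left(- \frac{1}{2649914}\right) + \left(215 - 79163\right) \frac{1}{340013} = 952576 \left(- \frac{1}{2649914}\right) - \frac{78948}{340013} = - \frac{476288}{1324957} - \frac{78948}{340013} = - \frac{266546816980}{450502604441}$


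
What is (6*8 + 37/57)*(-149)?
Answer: -413177/57 ≈ -7248.7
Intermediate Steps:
(6*8 + 37/57)*(-149) = (48 + 37*(1/57))*(-149) = (48 + 37/57)*(-149) = (2773/57)*(-149) = -413177/57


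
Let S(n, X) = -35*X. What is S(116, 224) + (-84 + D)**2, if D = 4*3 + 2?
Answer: -2940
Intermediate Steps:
D = 14 (D = 12 + 2 = 14)
S(116, 224) + (-84 + D)**2 = -35*224 + (-84 + 14)**2 = -7840 + (-70)**2 = -7840 + 4900 = -2940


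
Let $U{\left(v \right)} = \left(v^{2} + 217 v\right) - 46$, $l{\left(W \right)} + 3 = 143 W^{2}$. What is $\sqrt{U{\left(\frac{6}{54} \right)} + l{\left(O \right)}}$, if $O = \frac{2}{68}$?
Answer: $\frac{i \sqrt{2317757}}{306} \approx 4.9752 i$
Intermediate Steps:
$O = \frac{1}{34}$ ($O = 2 \cdot \frac{1}{68} = \frac{1}{34} \approx 0.029412$)
$l{\left(W \right)} = -3 + 143 W^{2}$
$U{\left(v \right)} = -46 + v^{2} + 217 v$
$\sqrt{U{\left(\frac{6}{54} \right)} + l{\left(O \right)}} = \sqrt{\left(-46 + \left(\frac{6}{54}\right)^{2} + 217 \cdot \frac{6}{54}\right) - \left(3 - \frac{143}{1156}\right)} = \sqrt{\left(-46 + \left(6 \cdot \frac{1}{54}\right)^{2} + 217 \cdot 6 \cdot \frac{1}{54}\right) + \left(-3 + 143 \cdot \frac{1}{1156}\right)} = \sqrt{\left(-46 + \left(\frac{1}{9}\right)^{2} + 217 \cdot \frac{1}{9}\right) + \left(-3 + \frac{143}{1156}\right)} = \sqrt{\left(-46 + \frac{1}{81} + \frac{217}{9}\right) - \frac{3325}{1156}} = \sqrt{- \frac{1772}{81} - \frac{3325}{1156}} = \sqrt{- \frac{2317757}{93636}} = \frac{i \sqrt{2317757}}{306}$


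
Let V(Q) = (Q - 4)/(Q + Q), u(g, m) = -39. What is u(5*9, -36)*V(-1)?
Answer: -195/2 ≈ -97.500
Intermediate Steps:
V(Q) = (-4 + Q)/(2*Q) (V(Q) = (-4 + Q)/((2*Q)) = (-4 + Q)*(1/(2*Q)) = (-4 + Q)/(2*Q))
u(5*9, -36)*V(-1) = -39*(-4 - 1)/(2*(-1)) = -39*(-1)*(-5)/2 = -39*5/2 = -195/2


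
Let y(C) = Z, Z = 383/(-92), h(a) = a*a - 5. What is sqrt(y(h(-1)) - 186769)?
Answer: I*sqrt(395212013)/46 ≈ 432.17*I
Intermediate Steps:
h(a) = -5 + a**2 (h(a) = a**2 - 5 = -5 + a**2)
Z = -383/92 (Z = 383*(-1/92) = -383/92 ≈ -4.1630)
y(C) = -383/92
sqrt(y(h(-1)) - 186769) = sqrt(-383/92 - 186769) = sqrt(-17183131/92) = I*sqrt(395212013)/46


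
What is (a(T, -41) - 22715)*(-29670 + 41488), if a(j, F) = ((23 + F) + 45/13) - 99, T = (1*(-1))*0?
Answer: -3507239678/13 ≈ -2.6979e+8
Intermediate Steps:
T = 0 (T = -1*0 = 0)
a(j, F) = -943/13 + F (a(j, F) = ((23 + F) + 45*(1/13)) - 99 = ((23 + F) + 45/13) - 99 = (344/13 + F) - 99 = -943/13 + F)
(a(T, -41) - 22715)*(-29670 + 41488) = ((-943/13 - 41) - 22715)*(-29670 + 41488) = (-1476/13 - 22715)*11818 = -296771/13*11818 = -3507239678/13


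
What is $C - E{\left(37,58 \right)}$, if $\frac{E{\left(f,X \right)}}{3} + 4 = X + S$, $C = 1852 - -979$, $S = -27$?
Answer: $2750$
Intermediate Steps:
$C = 2831$ ($C = 1852 + 979 = 2831$)
$E{\left(f,X \right)} = -93 + 3 X$ ($E{\left(f,X \right)} = -12 + 3 \left(X - 27\right) = -12 + 3 \left(-27 + X\right) = -12 + \left(-81 + 3 X\right) = -93 + 3 X$)
$C - E{\left(37,58 \right)} = 2831 - \left(-93 + 3 \cdot 58\right) = 2831 - \left(-93 + 174\right) = 2831 - 81 = 2750$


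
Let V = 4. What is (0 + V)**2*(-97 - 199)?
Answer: -4736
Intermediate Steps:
(0 + V)**2*(-97 - 199) = (0 + 4)**2*(-97 - 199) = 4**2*(-296) = 16*(-296) = -4736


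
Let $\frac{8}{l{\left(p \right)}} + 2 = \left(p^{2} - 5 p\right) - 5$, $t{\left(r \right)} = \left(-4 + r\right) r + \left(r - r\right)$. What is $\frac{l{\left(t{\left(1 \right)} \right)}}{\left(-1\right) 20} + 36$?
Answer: $\frac{3058}{85} \approx 35.976$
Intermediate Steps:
$t{\left(r \right)} = r \left(-4 + r\right)$ ($t{\left(r \right)} = r \left(-4 + r\right) + 0 = r \left(-4 + r\right)$)
$l{\left(p \right)} = \frac{8}{-7 + p^{2} - 5 p}$ ($l{\left(p \right)} = \frac{8}{-2 - \left(5 - p^{2} + 5 p\right)} = \frac{8}{-7 + p^{2} - 5 p}$)
$\frac{l{\left(t{\left(1 \right)} \right)}}{\left(-1\right) 20} + 36 = \frac{8 \frac{1}{-7 + \left(1 \left(-4 + 1\right)\right)^{2} - 5 \cdot 1 \left(-4 + 1\right)}}{\left(-1\right) 20} + 36 = \frac{8 \frac{1}{-7 + \left(1 \left(-3\right)\right)^{2} - 5 \cdot 1 \left(-3\right)}}{-20} + 36 = \frac{8}{-7 + \left(-3\right)^{2} - -15} \left(- \frac{1}{20}\right) + 36 = \frac{8}{-7 + 9 + 15} \left(- \frac{1}{20}\right) + 36 = \frac{8}{17} \left(- \frac{1}{20}\right) + 36 = - \frac{2}{85} + 36 = \frac{3058}{85}$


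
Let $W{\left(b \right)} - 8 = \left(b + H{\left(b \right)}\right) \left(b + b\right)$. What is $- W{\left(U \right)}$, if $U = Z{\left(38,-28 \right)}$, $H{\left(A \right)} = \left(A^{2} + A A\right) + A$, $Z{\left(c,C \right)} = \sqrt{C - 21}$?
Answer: $188 + 1372 i \approx 188.0 + 1372.0 i$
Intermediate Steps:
$Z{\left(c,C \right)} = \sqrt{-21 + C}$
$H{\left(A \right)} = A + 2 A^{2}$ ($H{\left(A \right)} = \left(A^{2} + A^{2}\right) + A = 2 A^{2} + A = A + 2 A^{2}$)
$U = 7 i$ ($U = \sqrt{-21 - 28} = \sqrt{-49} = 7 i \approx 7.0 i$)
$W{\left(b \right)} = 8 + 2 b \left(b + b \left(1 + 2 b\right)\right)$ ($W{\left(b \right)} = 8 + \left(b + b \left(1 + 2 b\right)\right) \left(b + b\right) = 8 + \left(b + b \left(1 + 2 b\right)\right) 2 b = 8 + 2 b \left(b + b \left(1 + 2 b\right)\right)$)
$- W{\left(U \right)} = - (8 + 4 \left(7 i\right)^{2} + 4 \left(7 i\right)^{3}) = - (8 + 4 \left(-49\right) + 4 \left(- 343 i\right)) = - (8 - 196 - 1372 i) = - (-188 - 1372 i) = 188 + 1372 i$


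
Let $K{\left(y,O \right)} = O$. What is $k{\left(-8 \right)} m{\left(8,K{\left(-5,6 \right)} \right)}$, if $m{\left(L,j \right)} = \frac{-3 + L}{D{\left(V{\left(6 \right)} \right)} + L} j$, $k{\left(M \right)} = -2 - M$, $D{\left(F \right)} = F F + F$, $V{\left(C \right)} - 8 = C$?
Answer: $\frac{90}{109} \approx 0.82569$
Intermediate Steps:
$V{\left(C \right)} = 8 + C$
$D{\left(F \right)} = F + F^{2}$ ($D{\left(F \right)} = F^{2} + F = F + F^{2}$)
$m{\left(L,j \right)} = \frac{j \left(-3 + L\right)}{210 + L}$ ($m{\left(L,j \right)} = \frac{-3 + L}{\left(8 + 6\right) \left(1 + \left(8 + 6\right)\right) + L} j = \frac{-3 + L}{14 \left(1 + 14\right) + L} j = \frac{-3 + L}{14 \cdot 15 + L} j = \frac{-3 + L}{210 + L} j = \frac{j \left(-3 + L\right)}{210 + L}$)
$k{\left(-8 \right)} m{\left(8,K{\left(-5,6 \right)} \right)} = \left(-2 - -8\right) \frac{6 \left(-3 + 8\right)}{210 + 8} = \left(-2 + 8\right) 6 \cdot \frac{1}{218} \cdot 5 = 6 \cdot 6 \cdot \frac{1}{218} \cdot 5 = 6 \cdot \frac{15}{109} = \frac{90}{109}$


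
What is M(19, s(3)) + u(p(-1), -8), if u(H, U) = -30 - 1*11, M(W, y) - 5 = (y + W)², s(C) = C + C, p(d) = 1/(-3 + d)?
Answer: 589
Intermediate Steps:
s(C) = 2*C
M(W, y) = 5 + (W + y)² (M(W, y) = 5 + (y + W)² = 5 + (W + y)²)
u(H, U) = -41 (u(H, U) = -30 - 11 = -41)
M(19, s(3)) + u(p(-1), -8) = (5 + (19 + 2*3)²) - 41 = (5 + (19 + 6)²) - 41 = (5 + 25²) - 41 = (5 + 625) - 41 = 630 - 41 = 589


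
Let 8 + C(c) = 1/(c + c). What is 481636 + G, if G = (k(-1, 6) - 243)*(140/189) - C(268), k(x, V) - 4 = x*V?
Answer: 6967725541/14472 ≈ 4.8146e+5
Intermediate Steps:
k(x, V) = 4 + V*x (k(x, V) = 4 + x*V = 4 + V*x)
C(c) = -8 + 1/(2*c) (C(c) = -8 + 1/(c + c) = -8 + 1/(2*c))
G = -2510651/14472 (G = ((4 + 6*(-1)) - 243)*(140/189) - (-8 + (½)/268) = ((4 - 6) - 243)*(140*(1/189)) - (-8 + (½)*(1/268)) = (-2 - 243)*(20/27) - (-8 + 1/536) = -245*20/27 - 1*(-4287/536) = -4900/27 + 4287/536 = -2510651/14472 ≈ -173.48)
481636 + G = 481636 - 2510651/14472 = 6967725541/14472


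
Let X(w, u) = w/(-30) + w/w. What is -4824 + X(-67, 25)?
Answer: -144623/30 ≈ -4820.8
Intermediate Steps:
X(w, u) = 1 - w/30 (X(w, u) = w*(-1/30) + 1 = -w/30 + 1 = 1 - w/30)
-4824 + X(-67, 25) = -4824 + (1 - 1/30*(-67)) = -4824 + (1 + 67/30) = -4824 + 97/30 = -144623/30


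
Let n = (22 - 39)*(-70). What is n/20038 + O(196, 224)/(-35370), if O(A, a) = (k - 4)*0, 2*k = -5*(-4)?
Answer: 595/10019 ≈ 0.059387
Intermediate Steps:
n = 1190 (n = -17*(-70) = 1190)
k = 10 (k = (-5*(-4))/2 = (1/2)*20 = 10)
O(A, a) = 0 (O(A, a) = (10 - 4)*0 = 6*0 = 0)
n/20038 + O(196, 224)/(-35370) = 1190/20038 + 0/(-35370) = 1190*(1/20038) + 0*(-1/35370) = 595/10019 + 0 = 595/10019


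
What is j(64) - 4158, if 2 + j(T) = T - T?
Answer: -4160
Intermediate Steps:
j(T) = -2 (j(T) = -2 + (T - T) = -2 + 0 = -2)
j(64) - 4158 = -2 - 4158 = -4160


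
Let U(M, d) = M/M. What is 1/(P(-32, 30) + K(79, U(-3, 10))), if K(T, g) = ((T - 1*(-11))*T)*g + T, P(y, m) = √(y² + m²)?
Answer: 553/3975369 - 2*√481/51679797 ≈ 0.00013826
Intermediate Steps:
P(y, m) = √(m² + y²)
U(M, d) = 1
K(T, g) = T + T*g*(11 + T) (K(T, g) = ((T + 11)*T)*g + T = ((11 + T)*T)*g + T = (T*(11 + T))*g + T = T*g*(11 + T) + T = T + T*g*(11 + T))
1/(P(-32, 30) + K(79, U(-3, 10))) = 1/(√(30² + (-32)²) + 79*(1 + 11*1 + 79*1)) = 1/(√(900 + 1024) + 79*(1 + 11 + 79)) = 1/(√1924 + 79*91) = 1/(2*√481 + 7189) = 1/(7189 + 2*√481)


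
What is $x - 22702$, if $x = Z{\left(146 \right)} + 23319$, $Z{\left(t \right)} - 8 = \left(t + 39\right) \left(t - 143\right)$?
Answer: $1180$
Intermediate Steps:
$Z{\left(t \right)} = 8 + \left(-143 + t\right) \left(39 + t\right)$ ($Z{\left(t \right)} = 8 + \left(t + 39\right) \left(t - 143\right) = 8 + \left(39 + t\right) \left(-143 + t\right) = 8 + \left(-143 + t\right) \left(39 + t\right)$)
$x = 23882$ ($x = \left(-5569 + 146^{2} - 15184\right) + 23319 = \left(-5569 + 21316 - 15184\right) + 23319 = 563 + 23319 = 23882$)
$x - 22702 = 23882 - 22702 = 1180$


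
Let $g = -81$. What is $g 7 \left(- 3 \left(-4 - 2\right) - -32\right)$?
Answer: $-28350$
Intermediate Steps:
$g 7 \left(- 3 \left(-4 - 2\right) - -32\right) = \left(-81\right) 7 \left(- 3 \left(-4 - 2\right) - -32\right) = - 567 \left(\left(-3\right) \left(-6\right) + 32\right) = - 567 \left(18 + 32\right) = \left(-567\right) 50 = -28350$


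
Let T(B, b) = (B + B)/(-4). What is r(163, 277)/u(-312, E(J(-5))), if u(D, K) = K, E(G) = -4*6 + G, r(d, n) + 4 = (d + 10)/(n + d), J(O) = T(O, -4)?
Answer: 1587/9460 ≈ 0.16776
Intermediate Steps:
T(B, b) = -B/2 (T(B, b) = (2*B)*(-¼) = -B/2)
J(O) = -O/2
r(d, n) = -4 + (10 + d)/(d + n) (r(d, n) = -4 + (d + 10)/(n + d) = -4 + (10 + d)/(d + n))
E(G) = -24 + G
r(163, 277)/u(-312, E(J(-5))) = ((10 - 4*277 - 3*163)/(163 + 277))/(-24 - ½*(-5)) = ((10 - 1108 - 489)/440)/(-24 + 5/2) = ((1/440)*(-1587))/(-43/2) = -1587/440*(-2/43) = 1587/9460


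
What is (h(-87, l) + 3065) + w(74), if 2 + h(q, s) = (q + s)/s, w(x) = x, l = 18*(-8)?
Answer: 150653/48 ≈ 3138.6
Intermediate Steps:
l = -144
h(q, s) = -2 + (q + s)/s
(h(-87, l) + 3065) + w(74) = ((-87 - 1*(-144))/(-144) + 3065) + 74 = (-(-87 + 144)/144 + 3065) + 74 = (-1/144*57 + 3065) + 74 = (-19/48 + 3065) + 74 = 147101/48 + 74 = 150653/48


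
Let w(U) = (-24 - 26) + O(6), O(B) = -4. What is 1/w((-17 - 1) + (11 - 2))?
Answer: -1/54 ≈ -0.018519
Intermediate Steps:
w(U) = -54 (w(U) = (-24 - 26) - 4 = -50 - 4 = -54)
1/w((-17 - 1) + (11 - 2)) = 1/(-54) = -1/54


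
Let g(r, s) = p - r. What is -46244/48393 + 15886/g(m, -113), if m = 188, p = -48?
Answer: -389842391/5710374 ≈ -68.269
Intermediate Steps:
g(r, s) = -48 - r
-46244/48393 + 15886/g(m, -113) = -46244/48393 + 15886/(-48 - 1*188) = -46244*1/48393 + 15886/(-48 - 188) = -46244/48393 + 15886/(-236) = -46244/48393 + 15886*(-1/236) = -46244/48393 - 7943/118 = -389842391/5710374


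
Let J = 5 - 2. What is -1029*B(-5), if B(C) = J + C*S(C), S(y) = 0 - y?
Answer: 22638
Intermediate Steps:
S(y) = -y
J = 3
B(C) = 3 - C² (B(C) = 3 + C*(-C) = 3 - C²)
-1029*B(-5) = -1029*(3 - 1*(-5)²) = -1029*(3 - 1*25) = -1029*(3 - 25) = -1029*(-22) = 22638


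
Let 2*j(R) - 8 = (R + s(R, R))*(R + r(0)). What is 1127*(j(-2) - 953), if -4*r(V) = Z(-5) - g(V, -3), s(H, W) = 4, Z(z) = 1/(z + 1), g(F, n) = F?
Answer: -17147305/16 ≈ -1.0717e+6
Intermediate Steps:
Z(z) = 1/(1 + z)
r(V) = 1/16 + V/4 (r(V) = -(1/(1 - 5) - V)/4 = -(1/(-4) - V)/4 = -(-¼ - V)/4 = 1/16 + V/4)
j(R) = 4 + (4 + R)*(1/16 + R)/2 (j(R) = 4 + ((R + 4)*(R + (1/16 + (¼)*0)))/2 = 4 + ((4 + R)*(R + (1/16 + 0)))/2 = 4 + ((4 + R)*(R + 1/16))/2 = 4 + ((4 + R)*(1/16 + R))/2 = 4 + (4 + R)*(1/16 + R)/2)
1127*(j(-2) - 953) = 1127*((33/8 + (½)*(-2)² + (65/32)*(-2)) - 953) = 1127*((33/8 + (½)*4 - 65/16) - 953) = 1127*((33/8 + 2 - 65/16) - 953) = 1127*(33/16 - 953) = 1127*(-15215/16) = -17147305/16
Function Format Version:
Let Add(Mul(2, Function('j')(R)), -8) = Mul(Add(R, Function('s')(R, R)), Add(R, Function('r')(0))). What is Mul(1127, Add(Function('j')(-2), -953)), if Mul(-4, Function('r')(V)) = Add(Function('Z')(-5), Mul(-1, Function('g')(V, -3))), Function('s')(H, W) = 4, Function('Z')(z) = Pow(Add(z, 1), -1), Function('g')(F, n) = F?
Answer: Rational(-17147305, 16) ≈ -1.0717e+6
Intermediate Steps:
Function('Z')(z) = Pow(Add(1, z), -1)
Function('r')(V) = Add(Rational(1, 16), Mul(Rational(1, 4), V)) (Function('r')(V) = Mul(Rational(-1, 4), Add(Pow(Add(1, -5), -1), Mul(-1, V))) = Mul(Rational(-1, 4), Add(Pow(-4, -1), Mul(-1, V))) = Mul(Rational(-1, 4), Add(Rational(-1, 4), Mul(-1, V))) = Add(Rational(1, 16), Mul(Rational(1, 4), V)))
Function('j')(R) = Add(4, Mul(Rational(1, 2), Add(4, R), Add(Rational(1, 16), R))) (Function('j')(R) = Add(4, Mul(Rational(1, 2), Mul(Add(R, 4), Add(R, Add(Rational(1, 16), Mul(Rational(1, 4), 0)))))) = Add(4, Mul(Rational(1, 2), Mul(Add(4, R), Add(R, Add(Rational(1, 16), 0))))) = Add(4, Mul(Rational(1, 2), Mul(Add(4, R), Add(R, Rational(1, 16))))) = Add(4, Mul(Rational(1, 2), Mul(Add(4, R), Add(Rational(1, 16), R)))) = Add(4, Mul(Rational(1, 2), Add(4, R), Add(Rational(1, 16), R))))
Mul(1127, Add(Function('j')(-2), -953)) = Mul(1127, Add(Add(Rational(33, 8), Mul(Rational(1, 2), Pow(-2, 2)), Mul(Rational(65, 32), -2)), -953)) = Mul(1127, Add(Add(Rational(33, 8), Mul(Rational(1, 2), 4), Rational(-65, 16)), -953)) = Mul(1127, Add(Add(Rational(33, 8), 2, Rational(-65, 16)), -953)) = Mul(1127, Add(Rational(33, 16), -953)) = Mul(1127, Rational(-15215, 16)) = Rational(-17147305, 16)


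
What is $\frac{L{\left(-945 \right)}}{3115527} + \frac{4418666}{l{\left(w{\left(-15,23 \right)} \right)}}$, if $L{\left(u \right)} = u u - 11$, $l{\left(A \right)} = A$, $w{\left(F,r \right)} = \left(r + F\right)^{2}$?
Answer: $\frac{6883265189939}{99696864} \approx 69042.0$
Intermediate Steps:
$w{\left(F,r \right)} = \left(F + r\right)^{2}$
$L{\left(u \right)} = -11 + u^{2}$ ($L{\left(u \right)} = u^{2} - 11 = -11 + u^{2}$)
$\frac{L{\left(-945 \right)}}{3115527} + \frac{4418666}{l{\left(w{\left(-15,23 \right)} \right)}} = \frac{-11 + \left(-945\right)^{2}}{3115527} + \frac{4418666}{\left(-15 + 23\right)^{2}} = \left(-11 + 893025\right) \frac{1}{3115527} + \frac{4418666}{8^{2}} = 893014 \cdot \frac{1}{3115527} + \frac{4418666}{64} = \frac{893014}{3115527} + 4418666 \cdot \frac{1}{64} = \frac{893014}{3115527} + \frac{2209333}{32} = \frac{6883265189939}{99696864}$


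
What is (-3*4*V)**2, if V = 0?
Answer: 0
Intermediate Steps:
(-3*4*V)**2 = (-3*4*0)**2 = (-0)**2 = (-3*0)**2 = 0**2 = 0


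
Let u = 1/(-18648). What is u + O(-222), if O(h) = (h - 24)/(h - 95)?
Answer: 4587091/5911416 ≈ 0.77597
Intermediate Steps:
u = -1/18648 ≈ -5.3625e-5
O(h) = (-24 + h)/(-95 + h)
u + O(-222) = -1/18648 + (-24 - 222)/(-95 - 222) = -1/18648 - 246/(-317) = -1/18648 - 1/317*(-246) = -1/18648 + 246/317 = 4587091/5911416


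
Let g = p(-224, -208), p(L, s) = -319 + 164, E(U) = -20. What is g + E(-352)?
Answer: -175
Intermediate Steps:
p(L, s) = -155
g = -155
g + E(-352) = -155 - 20 = -175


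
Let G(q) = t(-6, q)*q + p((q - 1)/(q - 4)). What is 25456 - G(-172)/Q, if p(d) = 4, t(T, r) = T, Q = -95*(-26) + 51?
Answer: 64173540/2521 ≈ 25456.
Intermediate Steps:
Q = 2521 (Q = 2470 + 51 = 2521)
G(q) = 4 - 6*q (G(q) = -6*q + 4 = 4 - 6*q)
25456 - G(-172)/Q = 25456 - (4 - 6*(-172))/2521 = 25456 - (4 + 1032)/2521 = 25456 - 1036/2521 = 64173540/2521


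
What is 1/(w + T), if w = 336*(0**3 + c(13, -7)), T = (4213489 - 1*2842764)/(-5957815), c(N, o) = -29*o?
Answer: 1191563/81273854959 ≈ 1.4661e-5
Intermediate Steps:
T = -274145/1191563 (T = (4213489 - 2842764)*(-1/5957815) = 1370725*(-1/5957815) = -274145/1191563 ≈ -0.23007)
w = 68208 (w = 336*(0**3 - 29*(-7)) = 336*(0 + 203) = 336*203 = 68208)
1/(w + T) = 1/(68208 - 274145/1191563) = 1/(81273854959/1191563) = 1191563/81273854959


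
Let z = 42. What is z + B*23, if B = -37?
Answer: -809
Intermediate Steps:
z + B*23 = 42 - 37*23 = 42 - 851 = -809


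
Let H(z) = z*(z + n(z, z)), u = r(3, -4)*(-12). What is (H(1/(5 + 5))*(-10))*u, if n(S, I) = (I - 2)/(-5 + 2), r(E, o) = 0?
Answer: 0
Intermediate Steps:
u = 0 (u = 0*(-12) = 0)
n(S, I) = 2/3 - I/3 (n(S, I) = (-2 + I)/(-3) = (-2 + I)*(-1/3) = 2/3 - I/3)
H(z) = z*(2/3 + 2*z/3) (H(z) = z*(z + (2/3 - z/3)) = z*(2/3 + 2*z/3))
(H(1/(5 + 5))*(-10))*u = ((2*(1 + 1/(5 + 5))/(3*(5 + 5)))*(-10))*0 = (((2/3)*(1 + 1/10)/10)*(-10))*0 = (((2/3)*(1/10)*(1 + 1/10))*(-10))*0 = (((2/3)*(1/10)*(11/10))*(-10))*0 = ((11/150)*(-10))*0 = -11/15*0 = 0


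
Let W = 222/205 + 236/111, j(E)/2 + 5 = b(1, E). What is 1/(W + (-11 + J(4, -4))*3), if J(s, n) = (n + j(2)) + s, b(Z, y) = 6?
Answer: -22755/541363 ≈ -0.042033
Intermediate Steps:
j(E) = 2 (j(E) = -10 + 2*6 = -10 + 12 = 2)
J(s, n) = 2 + n + s (J(s, n) = (n + 2) + s = (2 + n) + s = 2 + n + s)
W = 73022/22755 (W = 222*(1/205) + 236*(1/111) = 222/205 + 236/111 = 73022/22755 ≈ 3.2091)
1/(W + (-11 + J(4, -4))*3) = 1/(73022/22755 + (-11 + (2 - 4 + 4))*3) = 1/(73022/22755 + (-11 + 2)*3) = 1/(73022/22755 - 9*3) = 1/(73022/22755 - 27) = 1/(-541363/22755) = -22755/541363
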